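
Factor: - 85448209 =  - 7^2*11^1 * 47^1 * 3373^1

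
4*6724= 26896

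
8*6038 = 48304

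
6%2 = 0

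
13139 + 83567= 96706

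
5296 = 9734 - 4438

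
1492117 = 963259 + 528858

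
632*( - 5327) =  - 3366664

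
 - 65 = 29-94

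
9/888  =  3/296 = 0.01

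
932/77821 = 932/77821= 0.01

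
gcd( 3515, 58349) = 703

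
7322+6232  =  13554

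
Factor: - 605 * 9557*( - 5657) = 32708689145 = 5^1* 11^2*19^1*503^1*5657^1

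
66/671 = 6/61  =  0.10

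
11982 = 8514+3468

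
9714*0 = 0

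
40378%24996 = 15382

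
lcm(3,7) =21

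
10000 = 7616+2384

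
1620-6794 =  - 5174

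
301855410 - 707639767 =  - 405784357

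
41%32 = 9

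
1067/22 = 97/2 = 48.50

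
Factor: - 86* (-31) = 2^1*31^1*43^1 = 2666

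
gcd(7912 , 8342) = 86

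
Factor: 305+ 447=2^4*47^1 =752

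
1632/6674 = 816/3337 =0.24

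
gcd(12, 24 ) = 12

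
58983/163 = 58983/163 = 361.86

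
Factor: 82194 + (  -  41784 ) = 40410 = 2^1*3^2 * 5^1*449^1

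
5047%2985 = 2062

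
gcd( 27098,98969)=1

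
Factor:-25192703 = - 2753^1*9151^1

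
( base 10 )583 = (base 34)h5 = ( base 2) 1001000111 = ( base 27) lg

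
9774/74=132 + 3/37 = 132.08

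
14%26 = 14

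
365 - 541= - 176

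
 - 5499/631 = -9 + 180/631 =- 8.71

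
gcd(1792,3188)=4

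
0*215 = 0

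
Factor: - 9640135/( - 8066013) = 3^(  -  1)*5^1 * 19^( - 1)* 61^1*31607^1*141509^( - 1) 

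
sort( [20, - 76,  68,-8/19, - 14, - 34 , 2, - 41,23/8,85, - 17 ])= [ - 76,-41, -34, - 17, - 14, - 8/19,2, 23/8,  20,68, 85]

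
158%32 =30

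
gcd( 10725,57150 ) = 75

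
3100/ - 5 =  - 620/1  =  - 620.00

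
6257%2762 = 733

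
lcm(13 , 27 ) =351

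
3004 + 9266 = 12270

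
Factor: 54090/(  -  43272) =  - 2^ (-2)*5^1 = - 5/4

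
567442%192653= 182136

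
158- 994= - 836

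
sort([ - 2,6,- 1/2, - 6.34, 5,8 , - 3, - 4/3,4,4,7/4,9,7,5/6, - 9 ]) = [ - 9, - 6.34, - 3, - 2 , - 4/3, - 1/2, 5/6  ,  7/4  ,  4,4,  5,6 , 7 , 8,9 ] 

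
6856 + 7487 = 14343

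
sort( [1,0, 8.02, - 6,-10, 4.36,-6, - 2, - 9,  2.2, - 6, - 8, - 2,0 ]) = [ - 10, - 9, - 8, - 6, - 6, - 6,-2, - 2, 0, 0, 1,  2.2, 4.36,8.02 ]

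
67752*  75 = 5081400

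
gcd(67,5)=1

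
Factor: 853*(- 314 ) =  - 2^1*157^1*853^1 = - 267842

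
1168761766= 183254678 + 985507088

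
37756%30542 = 7214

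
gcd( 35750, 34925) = 275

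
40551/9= 13517/3 = 4505.67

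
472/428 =1 + 11/107 = 1.10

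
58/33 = 1 + 25/33 = 1.76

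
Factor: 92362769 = 421^1*219389^1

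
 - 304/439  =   - 304/439 = -0.69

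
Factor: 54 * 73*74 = 291708 = 2^2*3^3*37^1 * 73^1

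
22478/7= 3211 + 1/7 = 3211.14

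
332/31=10 + 22/31 = 10.71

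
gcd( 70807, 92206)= 1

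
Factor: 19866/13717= 2^1*3^1*7^1 *29^(-1 ) = 42/29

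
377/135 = 377/135 =2.79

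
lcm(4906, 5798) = 63778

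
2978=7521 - 4543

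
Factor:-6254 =  -  2^1*53^1*59^1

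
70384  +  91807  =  162191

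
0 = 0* 93653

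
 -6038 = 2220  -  8258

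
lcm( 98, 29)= 2842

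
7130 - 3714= 3416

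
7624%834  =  118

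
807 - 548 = 259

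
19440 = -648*(- 30 )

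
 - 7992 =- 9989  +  1997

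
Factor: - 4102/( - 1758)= 7/3 = 3^( - 1)*7^1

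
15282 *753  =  11507346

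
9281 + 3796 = 13077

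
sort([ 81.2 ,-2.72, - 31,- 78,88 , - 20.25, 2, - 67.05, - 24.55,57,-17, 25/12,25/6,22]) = [ -78,  -  67.05, - 31, - 24.55,- 20.25, - 17, - 2.72, 2,25/12,25/6,  22,57,81.2,88]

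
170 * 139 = 23630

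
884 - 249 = 635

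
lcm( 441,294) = 882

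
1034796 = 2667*388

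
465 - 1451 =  - 986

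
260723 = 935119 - 674396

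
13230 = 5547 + 7683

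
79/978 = 79/978= 0.08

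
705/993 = 235/331= 0.71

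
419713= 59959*7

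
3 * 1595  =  4785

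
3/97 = 3/97=0.03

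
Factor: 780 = 2^2*3^1 * 5^1 * 13^1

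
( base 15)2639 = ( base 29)9k5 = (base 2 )1111111011010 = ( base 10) 8154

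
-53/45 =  - 2 + 37/45=-1.18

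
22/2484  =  11/1242 =0.01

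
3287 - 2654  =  633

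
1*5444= 5444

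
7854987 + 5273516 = 13128503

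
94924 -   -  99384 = 194308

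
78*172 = 13416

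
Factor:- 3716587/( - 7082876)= 2^( - 2)*7^1*59^1*8999^1*1770719^( - 1)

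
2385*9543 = 22760055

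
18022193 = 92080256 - 74058063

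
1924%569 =217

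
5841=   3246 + 2595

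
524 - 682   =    -  158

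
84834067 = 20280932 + 64553135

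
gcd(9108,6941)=11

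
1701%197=125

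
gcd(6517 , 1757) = 7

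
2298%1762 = 536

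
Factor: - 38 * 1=- 2^1 *19^1 = -38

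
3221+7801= 11022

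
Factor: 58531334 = 2^1*67^1*436801^1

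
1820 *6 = 10920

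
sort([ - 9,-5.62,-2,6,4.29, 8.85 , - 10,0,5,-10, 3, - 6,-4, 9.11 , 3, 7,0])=[ - 10,-10,  -  9, - 6,  -  5.62, - 4, - 2,0,0, 3,  3 , 4.29,5,6,7, 8.85,9.11]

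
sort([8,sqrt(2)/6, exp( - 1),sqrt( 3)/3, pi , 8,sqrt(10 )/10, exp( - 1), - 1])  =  [- 1,sqrt(2)/6, sqrt(10)/10,exp ( - 1),exp( - 1),sqrt (3)/3, pi,8,8 ]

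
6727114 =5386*1249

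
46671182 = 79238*589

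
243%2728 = 243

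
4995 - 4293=702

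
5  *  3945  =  19725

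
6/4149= 2/1383 = 0.00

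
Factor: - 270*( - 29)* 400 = 2^5*3^3*5^3*29^1 = 3132000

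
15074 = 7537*2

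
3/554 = 3/554 = 0.01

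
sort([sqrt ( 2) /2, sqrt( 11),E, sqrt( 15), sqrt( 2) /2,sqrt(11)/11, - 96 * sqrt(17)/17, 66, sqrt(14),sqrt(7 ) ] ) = [ -96*sqrt( 17)/17,sqrt( 11 )/11,sqrt(2)/2, sqrt(2)/2, sqrt( 7),E, sqrt( 11),sqrt(14), sqrt(15),66] 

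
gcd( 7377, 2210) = 1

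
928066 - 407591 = 520475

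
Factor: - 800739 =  - 3^3 *47^1*631^1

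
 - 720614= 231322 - 951936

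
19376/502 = 38 + 150/251 = 38.60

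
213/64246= 213/64246 = 0.00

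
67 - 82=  - 15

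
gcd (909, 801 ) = 9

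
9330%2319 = 54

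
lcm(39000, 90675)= 3627000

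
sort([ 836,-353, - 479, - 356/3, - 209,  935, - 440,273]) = [-479, - 440, - 353, - 209, - 356/3, 273,836, 935]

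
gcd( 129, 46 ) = 1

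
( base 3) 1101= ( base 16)25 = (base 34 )13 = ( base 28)19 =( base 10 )37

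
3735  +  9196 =12931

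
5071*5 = 25355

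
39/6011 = 39/6011 = 0.01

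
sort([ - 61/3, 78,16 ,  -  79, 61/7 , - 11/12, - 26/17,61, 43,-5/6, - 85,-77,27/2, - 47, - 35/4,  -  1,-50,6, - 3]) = [ - 85, - 79, - 77, - 50, - 47,  -  61/3, - 35/4,- 3,-26/17, - 1, - 11/12, - 5/6,6,61/7,27/2,16, 43, 61, 78]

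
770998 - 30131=740867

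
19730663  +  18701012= 38431675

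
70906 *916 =64949896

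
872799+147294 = 1020093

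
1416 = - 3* ( - 472)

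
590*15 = 8850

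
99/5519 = 99/5519  =  0.02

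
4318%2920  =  1398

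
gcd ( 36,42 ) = 6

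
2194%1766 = 428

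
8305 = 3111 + 5194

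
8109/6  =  1351+ 1/2   =  1351.50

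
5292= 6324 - 1032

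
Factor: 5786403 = 3^1 * 7^1*275543^1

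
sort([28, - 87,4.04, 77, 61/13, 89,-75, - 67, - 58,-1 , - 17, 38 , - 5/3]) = [ - 87, - 75, -67, - 58, - 17, - 5/3, - 1, 4.04, 61/13,28, 38, 77,89]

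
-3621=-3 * 1207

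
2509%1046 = 417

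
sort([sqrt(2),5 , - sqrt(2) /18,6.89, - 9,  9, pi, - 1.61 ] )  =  [ - 9,- 1.61, - sqrt ( 2)/18, sqrt( 2 ), pi,5, 6.89, 9]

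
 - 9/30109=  - 9/30109 = - 0.00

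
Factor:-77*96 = - 7392 = - 2^5*3^1*7^1*11^1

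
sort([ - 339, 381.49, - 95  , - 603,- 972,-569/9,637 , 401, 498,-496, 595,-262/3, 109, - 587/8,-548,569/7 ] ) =[-972,-603,-548, - 496, - 339, - 95,  -  262/3,-587/8,-569/9, 569/7, 109,381.49,401, 498, 595, 637]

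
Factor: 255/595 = 3^1*7^( - 1) = 3/7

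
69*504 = 34776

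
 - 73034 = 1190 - 74224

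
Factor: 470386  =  2^1*7^1*33599^1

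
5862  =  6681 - 819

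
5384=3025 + 2359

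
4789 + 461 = 5250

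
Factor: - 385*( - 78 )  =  2^1*3^1 * 5^1 *7^1*11^1*13^1 = 30030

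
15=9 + 6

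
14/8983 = 14/8983 = 0.00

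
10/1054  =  5/527  =  0.01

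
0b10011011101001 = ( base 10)9961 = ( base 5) 304321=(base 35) 84L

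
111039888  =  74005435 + 37034453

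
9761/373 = 9761/373 = 26.17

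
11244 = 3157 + 8087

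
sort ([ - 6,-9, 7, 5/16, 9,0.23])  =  [ - 9, -6 , 0.23,5/16,7,9 ] 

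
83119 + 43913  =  127032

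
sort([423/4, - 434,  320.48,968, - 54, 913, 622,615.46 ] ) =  [ - 434,  -  54, 423/4, 320.48,615.46, 622,913,968 ] 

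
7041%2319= 84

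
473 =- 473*( - 1)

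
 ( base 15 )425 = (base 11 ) 780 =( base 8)1647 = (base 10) 935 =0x3A7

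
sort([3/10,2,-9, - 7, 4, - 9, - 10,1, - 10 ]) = [ - 10,-10,  -  9, - 9,  -  7, 3/10, 1, 2, 4 ]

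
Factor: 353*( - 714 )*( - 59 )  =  14870478  =  2^1 * 3^1*7^1*17^1*59^1 * 353^1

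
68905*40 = 2756200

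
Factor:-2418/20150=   -  3^1 * 5^( - 2 ) = -  3/25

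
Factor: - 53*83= - 53^1*83^1 = - 4399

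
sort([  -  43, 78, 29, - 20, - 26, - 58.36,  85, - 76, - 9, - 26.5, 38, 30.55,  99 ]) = [ - 76,-58.36, - 43, - 26.5, - 26, - 20, - 9, 29,30.55, 38, 78, 85, 99 ] 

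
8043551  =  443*18157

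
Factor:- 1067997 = - 3^1 * 7^1* 50857^1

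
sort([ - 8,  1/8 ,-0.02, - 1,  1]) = [ -8,-1, -0.02  ,  1/8, 1 ] 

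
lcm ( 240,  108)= 2160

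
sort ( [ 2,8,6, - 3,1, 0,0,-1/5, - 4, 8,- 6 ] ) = [ - 6, - 4, - 3, - 1/5, 0,0, 1, 2,6,8,8]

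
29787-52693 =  - 22906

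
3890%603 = 272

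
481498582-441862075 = 39636507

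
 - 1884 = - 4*471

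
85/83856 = 85/83856= 0.00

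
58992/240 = 245 + 4/5 = 245.80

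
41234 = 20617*2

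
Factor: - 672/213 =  - 224/71 = -  2^5*7^1 *71^( - 1)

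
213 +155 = 368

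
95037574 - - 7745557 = 102783131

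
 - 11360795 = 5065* (  -  2243 ) 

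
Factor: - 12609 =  - 3^3*467^1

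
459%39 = 30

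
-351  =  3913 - 4264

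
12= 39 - 27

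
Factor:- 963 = -3^2*107^1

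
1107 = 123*9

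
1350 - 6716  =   -5366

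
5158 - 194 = 4964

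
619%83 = 38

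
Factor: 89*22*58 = 2^2 * 11^1 * 29^1 * 89^1 =113564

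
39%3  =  0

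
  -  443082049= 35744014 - 478826063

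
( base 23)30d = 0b11001000000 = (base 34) 1D2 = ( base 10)1600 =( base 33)1FG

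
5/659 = 5/659 =0.01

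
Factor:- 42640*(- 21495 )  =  916546800 = 2^4*3^1*5^2*13^1*41^1*1433^1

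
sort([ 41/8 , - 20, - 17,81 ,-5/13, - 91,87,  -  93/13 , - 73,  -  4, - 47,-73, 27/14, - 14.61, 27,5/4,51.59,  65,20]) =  [  -  91,  -  73 , - 73, -47, - 20,  -  17, - 14.61, -93/13, - 4,  -  5/13,5/4 , 27/14, 41/8,  20,  27, 51.59,65, 81, 87 ] 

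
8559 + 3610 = 12169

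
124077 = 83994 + 40083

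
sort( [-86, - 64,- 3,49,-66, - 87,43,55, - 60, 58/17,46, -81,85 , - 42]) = [- 87, - 86,-81, - 66,- 64, - 60, - 42, - 3,58/17 , 43, 46, 49, 55,85]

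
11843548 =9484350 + 2359198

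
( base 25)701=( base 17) F27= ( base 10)4376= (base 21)9J8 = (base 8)10430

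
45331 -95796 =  - 50465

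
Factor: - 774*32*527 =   -  2^6*3^2 * 17^1 * 31^1*43^1 = - 13052736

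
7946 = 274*29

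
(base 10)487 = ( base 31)FM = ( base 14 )26B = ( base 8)747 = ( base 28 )hb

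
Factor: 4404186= 2^1*3^3*81559^1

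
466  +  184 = 650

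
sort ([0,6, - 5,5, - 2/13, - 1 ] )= [-5 , - 1, - 2/13, 0,5,6]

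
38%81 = 38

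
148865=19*7835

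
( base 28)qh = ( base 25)14K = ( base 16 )2e9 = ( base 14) 3B3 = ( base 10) 745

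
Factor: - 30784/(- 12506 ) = 2^5*13^( - 1) = 32/13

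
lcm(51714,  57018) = 2223702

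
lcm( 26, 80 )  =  1040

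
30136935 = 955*31557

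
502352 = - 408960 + 911312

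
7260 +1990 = 9250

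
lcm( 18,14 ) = 126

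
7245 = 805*9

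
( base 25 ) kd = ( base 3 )201000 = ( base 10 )513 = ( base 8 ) 1001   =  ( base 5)4023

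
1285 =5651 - 4366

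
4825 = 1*4825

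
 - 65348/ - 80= 816 + 17/20 = 816.85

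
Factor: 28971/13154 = 2^(  -  1 )*3^3 * 29^1 *37^1*6577^(-1 )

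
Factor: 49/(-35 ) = -5^ (-1 ) *7^1 =- 7/5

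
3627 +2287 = 5914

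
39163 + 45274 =84437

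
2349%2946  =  2349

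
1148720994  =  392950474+755770520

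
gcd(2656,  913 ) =83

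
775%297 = 181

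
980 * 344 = 337120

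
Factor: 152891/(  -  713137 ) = - 47^1 * 73^( -1 ) * 3253^1*9769^(-1)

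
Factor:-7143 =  - 3^1* 2381^1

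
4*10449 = 41796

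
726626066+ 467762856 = 1194388922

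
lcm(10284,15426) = 30852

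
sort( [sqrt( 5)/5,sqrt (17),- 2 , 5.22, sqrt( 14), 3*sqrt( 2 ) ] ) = [ - 2, sqrt ( 5)/5, sqrt( 14 ), sqrt(17 ) , 3*sqrt( 2),5.22 ] 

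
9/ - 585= -1  +  64/65 = - 0.02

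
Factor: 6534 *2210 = 2^2*3^3*5^1*11^2*13^1*17^1 = 14440140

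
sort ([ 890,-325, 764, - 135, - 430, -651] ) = [ - 651, - 430, - 325,-135, 764, 890]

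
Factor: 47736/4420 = 54/5 = 2^1*3^3 *5^( - 1) 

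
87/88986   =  29/29662= 0.00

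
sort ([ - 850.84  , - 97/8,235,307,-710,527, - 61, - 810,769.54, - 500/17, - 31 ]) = [-850.84, - 810 , - 710,-61,-31, - 500/17, - 97/8,235,307,  527,769.54 ]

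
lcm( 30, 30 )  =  30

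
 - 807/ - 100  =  8 + 7/100 = 8.07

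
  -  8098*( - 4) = 32392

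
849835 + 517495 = 1367330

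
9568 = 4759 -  - 4809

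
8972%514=234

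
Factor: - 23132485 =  - 5^1*4626497^1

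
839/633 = 839/633 = 1.33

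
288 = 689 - 401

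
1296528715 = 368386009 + 928142706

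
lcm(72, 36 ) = 72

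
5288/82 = 64 + 20/41 = 64.49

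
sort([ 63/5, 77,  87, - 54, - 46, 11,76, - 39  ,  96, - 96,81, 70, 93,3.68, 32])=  [ - 96, - 54, - 46, - 39 , 3.68 , 11 , 63/5,32 , 70, 76, 77, 81, 87, 93, 96]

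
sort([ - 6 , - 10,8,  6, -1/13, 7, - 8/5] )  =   [ - 10, - 6, - 8/5, - 1/13 , 6,7,8 ]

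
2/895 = 2/895 = 0.00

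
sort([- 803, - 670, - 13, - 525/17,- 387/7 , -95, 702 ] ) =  [-803, - 670, - 95, - 387/7, - 525/17, - 13 , 702 ] 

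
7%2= 1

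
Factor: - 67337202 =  - 2^1 * 3^1*11222867^1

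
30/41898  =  5/6983 = 0.00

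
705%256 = 193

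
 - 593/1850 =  - 1 + 1257/1850 = - 0.32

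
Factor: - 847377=-3^2*94153^1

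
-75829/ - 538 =140  +  509/538=140.95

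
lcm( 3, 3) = 3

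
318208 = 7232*44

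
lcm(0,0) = 0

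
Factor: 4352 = 2^8*17^1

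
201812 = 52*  3881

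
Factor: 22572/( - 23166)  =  - 38/39 = - 2^1*3^( - 1)*13^( - 1)*19^1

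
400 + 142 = 542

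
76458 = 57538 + 18920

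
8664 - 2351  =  6313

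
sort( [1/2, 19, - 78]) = [-78, 1/2,19]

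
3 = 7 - 4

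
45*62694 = 2821230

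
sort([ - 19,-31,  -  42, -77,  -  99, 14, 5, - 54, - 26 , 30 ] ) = [- 99, - 77,  -  54,- 42, - 31, - 26, - 19, 5,14,30] 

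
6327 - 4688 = 1639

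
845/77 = 845/77 = 10.97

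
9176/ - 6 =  - 1530 +2/3 = -  1529.33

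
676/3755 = 676/3755 = 0.18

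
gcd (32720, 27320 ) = 40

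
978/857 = 1+ 121/857 = 1.14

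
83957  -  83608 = 349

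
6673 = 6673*1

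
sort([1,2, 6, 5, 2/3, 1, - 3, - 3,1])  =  [ - 3, - 3, 2/3,1,1,1,2, 5, 6 ]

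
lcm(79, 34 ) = 2686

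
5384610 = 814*6615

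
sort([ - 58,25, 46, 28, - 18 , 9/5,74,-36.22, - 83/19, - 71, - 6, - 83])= [ - 83, - 71,-58, - 36.22, - 18, - 6,-83/19,9/5, 25,28, 46,74]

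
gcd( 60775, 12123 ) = 1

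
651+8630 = 9281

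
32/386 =16/193  =  0.08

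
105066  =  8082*13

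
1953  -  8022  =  -6069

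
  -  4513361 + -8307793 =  - 12821154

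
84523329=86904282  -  2380953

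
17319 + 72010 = 89329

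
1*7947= 7947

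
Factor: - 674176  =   - 2^7*23^1*229^1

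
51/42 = 17/14 = 1.21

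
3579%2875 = 704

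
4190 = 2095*2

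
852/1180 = 213/295 = 0.72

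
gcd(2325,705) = 15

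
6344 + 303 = 6647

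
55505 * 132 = 7326660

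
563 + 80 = 643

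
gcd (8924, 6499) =97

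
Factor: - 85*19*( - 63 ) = 3^2*5^1*7^1*17^1 * 19^1 = 101745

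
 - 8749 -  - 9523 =774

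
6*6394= 38364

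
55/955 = 11/191 = 0.06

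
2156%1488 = 668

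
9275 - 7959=1316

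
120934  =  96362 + 24572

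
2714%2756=2714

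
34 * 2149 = 73066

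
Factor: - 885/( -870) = 59/58=2^(  -  1)*29^(-1)*59^1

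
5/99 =5/99 =0.05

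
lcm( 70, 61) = 4270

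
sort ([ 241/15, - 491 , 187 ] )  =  [ - 491,241/15, 187] 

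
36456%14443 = 7570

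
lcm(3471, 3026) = 118014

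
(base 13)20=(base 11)24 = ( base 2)11010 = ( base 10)26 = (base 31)Q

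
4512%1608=1296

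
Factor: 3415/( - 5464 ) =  - 2^(  -  3)*5^1 = - 5/8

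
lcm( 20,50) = 100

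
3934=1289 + 2645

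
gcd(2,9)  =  1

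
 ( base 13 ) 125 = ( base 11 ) 172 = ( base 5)1300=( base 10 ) 200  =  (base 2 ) 11001000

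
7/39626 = 7/39626 = 0.00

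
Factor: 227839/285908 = 2^ ( - 2) * 7^( -1)*71^1* 3209^1*10211^( - 1) 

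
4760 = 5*952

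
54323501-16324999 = 37998502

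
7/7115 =7/7115 = 0.00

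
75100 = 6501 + 68599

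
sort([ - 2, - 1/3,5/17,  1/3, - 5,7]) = [ - 5, - 2, - 1/3,  5/17,  1/3, 7 ]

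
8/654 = 4/327 = 0.01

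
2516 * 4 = 10064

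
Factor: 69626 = 2^1 * 31^1* 1123^1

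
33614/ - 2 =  - 16807+0/1 = -16807.00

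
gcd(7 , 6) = 1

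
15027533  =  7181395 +7846138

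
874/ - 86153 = -874/86153 = -0.01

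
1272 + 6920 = 8192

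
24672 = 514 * 48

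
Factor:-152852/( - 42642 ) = 742/207 = 2^1*3^(-2 )*7^1*23^( - 1 )*53^1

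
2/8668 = 1/4334  =  0.00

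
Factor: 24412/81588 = 3^( -1)*13^(-1)*17^1 * 359^1*523^( - 1) = 6103/20397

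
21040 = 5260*4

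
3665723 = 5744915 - 2079192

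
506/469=506/469 = 1.08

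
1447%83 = 36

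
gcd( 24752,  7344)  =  272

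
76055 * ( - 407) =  - 30954385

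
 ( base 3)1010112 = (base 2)1100111000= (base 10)824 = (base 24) 1A8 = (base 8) 1470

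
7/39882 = 7/39882 = 0.00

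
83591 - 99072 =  - 15481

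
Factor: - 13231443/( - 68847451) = 3^1*163^( - 1 )*422377^( - 1) *4410481^1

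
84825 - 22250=62575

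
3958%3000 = 958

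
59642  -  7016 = 52626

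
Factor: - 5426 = -2^1 *2713^1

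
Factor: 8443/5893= 71^( - 1)*83^ (-1)* 8443^1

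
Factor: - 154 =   -  2^1 * 7^1*11^1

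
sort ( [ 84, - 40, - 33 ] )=[ - 40,-33, 84 ] 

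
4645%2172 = 301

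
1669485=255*6547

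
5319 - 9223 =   -  3904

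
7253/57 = 7253/57 = 127.25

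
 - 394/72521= - 394/72521 = - 0.01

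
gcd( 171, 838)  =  1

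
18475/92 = 200 + 75/92 = 200.82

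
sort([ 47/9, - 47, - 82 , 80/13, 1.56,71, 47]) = [ - 82, - 47, 1.56, 47/9, 80/13, 47, 71]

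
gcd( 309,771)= 3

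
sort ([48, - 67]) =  [ - 67,48]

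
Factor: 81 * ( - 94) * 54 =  - 411156  =  - 2^2 * 3^7*47^1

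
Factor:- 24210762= - 2^1*3^1*433^1*9319^1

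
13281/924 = 4427/308 = 14.37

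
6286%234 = 202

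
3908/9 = 434+2/9  =  434.22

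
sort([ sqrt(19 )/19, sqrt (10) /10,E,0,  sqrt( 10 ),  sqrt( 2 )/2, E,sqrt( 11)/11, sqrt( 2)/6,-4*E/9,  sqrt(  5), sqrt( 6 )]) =[  -  4*E/9 , 0,  sqrt( 19 )/19,sqrt( 2)/6,sqrt ( 11)/11,sqrt( 10) /10,sqrt (2)/2, sqrt( 5),sqrt(6),E,E,sqrt( 10 ) ]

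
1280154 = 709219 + 570935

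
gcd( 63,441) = 63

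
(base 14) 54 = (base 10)74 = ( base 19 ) 3H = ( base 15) 4e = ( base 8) 112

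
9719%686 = 115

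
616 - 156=460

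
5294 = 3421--1873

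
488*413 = 201544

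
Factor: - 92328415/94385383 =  - 5^1*1117^( - 1) * 2423^1*7621^1*84499^ ( - 1 ) 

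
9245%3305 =2635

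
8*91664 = 733312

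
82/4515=82/4515 = 0.02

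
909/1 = 909 = 909.00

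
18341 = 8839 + 9502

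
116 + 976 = 1092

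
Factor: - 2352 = -2^4*3^1*7^2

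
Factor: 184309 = 184309^1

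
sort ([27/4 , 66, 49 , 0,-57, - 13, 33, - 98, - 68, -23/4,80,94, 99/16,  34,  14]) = [-98 , - 68 ,-57, - 13, - 23/4 , 0,  99/16,  27/4,14, 33, 34, 49,66, 80,94 ]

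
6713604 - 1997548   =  4716056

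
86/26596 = 43/13298 = 0.00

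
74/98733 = 74/98733 = 0.00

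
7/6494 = 7/6494= 0.00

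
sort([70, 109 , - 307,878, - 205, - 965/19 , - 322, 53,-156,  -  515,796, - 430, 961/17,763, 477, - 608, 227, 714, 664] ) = [-608, - 515, - 430, - 322, - 307, - 205 , - 156, - 965/19,53, 961/17,70, 109,  227,477  ,  664, 714, 763, 796,878 ] 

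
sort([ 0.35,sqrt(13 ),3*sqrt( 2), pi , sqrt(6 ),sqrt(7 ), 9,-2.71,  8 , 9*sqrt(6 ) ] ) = [ - 2.71 , 0.35,sqrt(6 ),sqrt(7 ) , pi, sqrt(13),3 * sqrt( 2) , 8, 9,9*sqrt(6)]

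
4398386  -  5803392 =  - 1405006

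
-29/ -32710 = 29/32710 = 0.00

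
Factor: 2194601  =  353^1*6217^1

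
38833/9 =38833/9 = 4314.78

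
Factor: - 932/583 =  - 2^2*11^(-1)*53^( - 1)*233^1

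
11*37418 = 411598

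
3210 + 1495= 4705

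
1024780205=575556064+449224141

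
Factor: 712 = 2^3*89^1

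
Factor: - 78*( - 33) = 2574 = 2^1*3^2*11^1*13^1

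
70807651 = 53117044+17690607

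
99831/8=12478+7/8 = 12478.88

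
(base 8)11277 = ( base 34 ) 455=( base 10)4799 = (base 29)5KE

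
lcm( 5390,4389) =307230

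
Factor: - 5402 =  - 2^1*37^1*73^1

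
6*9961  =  59766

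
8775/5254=8775/5254 = 1.67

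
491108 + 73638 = 564746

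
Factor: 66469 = 13^1*5113^1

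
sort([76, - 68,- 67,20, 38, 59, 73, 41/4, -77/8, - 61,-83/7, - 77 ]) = [ -77 ,-68, - 67, - 61,-83/7, - 77/8,41/4, 20, 38, 59,73,76]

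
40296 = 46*876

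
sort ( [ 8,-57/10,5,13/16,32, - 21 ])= [- 21,-57/10,13/16, 5,8,32]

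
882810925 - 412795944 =470014981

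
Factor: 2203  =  2203^1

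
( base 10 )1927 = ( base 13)B53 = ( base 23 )3EI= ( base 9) 2571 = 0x787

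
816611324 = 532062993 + 284548331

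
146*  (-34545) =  - 5043570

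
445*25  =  11125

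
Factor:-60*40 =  -2400 =- 2^5*3^1*5^2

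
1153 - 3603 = - 2450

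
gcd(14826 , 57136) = 2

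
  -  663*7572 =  - 5020236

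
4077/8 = 4077/8 = 509.62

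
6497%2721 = 1055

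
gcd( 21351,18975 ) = 33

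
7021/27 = 7021/27 =260.04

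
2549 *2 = 5098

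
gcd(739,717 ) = 1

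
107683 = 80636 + 27047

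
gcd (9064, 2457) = 1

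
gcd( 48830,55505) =5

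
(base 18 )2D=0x31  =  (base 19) 2B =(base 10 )49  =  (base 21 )27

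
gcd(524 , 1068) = 4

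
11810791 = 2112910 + 9697881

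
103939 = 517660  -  413721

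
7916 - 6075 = 1841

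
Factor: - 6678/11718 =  - 53/93 =-  3^( - 1)*31^( - 1) * 53^1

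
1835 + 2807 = 4642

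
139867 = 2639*53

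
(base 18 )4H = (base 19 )4D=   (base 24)3H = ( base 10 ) 89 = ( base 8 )131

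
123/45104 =123/45104= 0.00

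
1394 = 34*41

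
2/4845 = 2/4845 = 0.00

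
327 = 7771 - 7444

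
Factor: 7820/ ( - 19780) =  -17^1*43^( - 1) = - 17/43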